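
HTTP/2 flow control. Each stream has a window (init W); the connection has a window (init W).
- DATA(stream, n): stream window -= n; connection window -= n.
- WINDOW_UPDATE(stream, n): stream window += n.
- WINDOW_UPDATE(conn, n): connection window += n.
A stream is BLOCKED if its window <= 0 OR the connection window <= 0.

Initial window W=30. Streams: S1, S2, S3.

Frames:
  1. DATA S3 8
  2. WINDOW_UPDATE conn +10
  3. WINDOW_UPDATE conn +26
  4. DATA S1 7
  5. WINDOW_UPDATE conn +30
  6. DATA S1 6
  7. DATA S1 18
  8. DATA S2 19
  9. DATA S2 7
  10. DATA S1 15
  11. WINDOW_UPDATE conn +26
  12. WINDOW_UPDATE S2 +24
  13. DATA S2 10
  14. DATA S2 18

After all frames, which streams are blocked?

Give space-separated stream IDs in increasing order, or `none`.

Op 1: conn=22 S1=30 S2=30 S3=22 blocked=[]
Op 2: conn=32 S1=30 S2=30 S3=22 blocked=[]
Op 3: conn=58 S1=30 S2=30 S3=22 blocked=[]
Op 4: conn=51 S1=23 S2=30 S3=22 blocked=[]
Op 5: conn=81 S1=23 S2=30 S3=22 blocked=[]
Op 6: conn=75 S1=17 S2=30 S3=22 blocked=[]
Op 7: conn=57 S1=-1 S2=30 S3=22 blocked=[1]
Op 8: conn=38 S1=-1 S2=11 S3=22 blocked=[1]
Op 9: conn=31 S1=-1 S2=4 S3=22 blocked=[1]
Op 10: conn=16 S1=-16 S2=4 S3=22 blocked=[1]
Op 11: conn=42 S1=-16 S2=4 S3=22 blocked=[1]
Op 12: conn=42 S1=-16 S2=28 S3=22 blocked=[1]
Op 13: conn=32 S1=-16 S2=18 S3=22 blocked=[1]
Op 14: conn=14 S1=-16 S2=0 S3=22 blocked=[1, 2]

Answer: S1 S2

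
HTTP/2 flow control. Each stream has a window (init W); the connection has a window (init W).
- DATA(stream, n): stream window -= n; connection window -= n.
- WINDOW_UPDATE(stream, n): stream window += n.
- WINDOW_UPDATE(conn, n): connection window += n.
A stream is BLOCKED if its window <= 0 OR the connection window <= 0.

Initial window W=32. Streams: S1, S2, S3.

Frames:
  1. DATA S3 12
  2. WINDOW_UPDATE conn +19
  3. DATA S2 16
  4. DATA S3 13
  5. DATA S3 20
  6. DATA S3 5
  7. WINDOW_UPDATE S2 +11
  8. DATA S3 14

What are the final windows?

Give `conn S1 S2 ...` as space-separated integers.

Answer: -29 32 27 -32

Derivation:
Op 1: conn=20 S1=32 S2=32 S3=20 blocked=[]
Op 2: conn=39 S1=32 S2=32 S3=20 blocked=[]
Op 3: conn=23 S1=32 S2=16 S3=20 blocked=[]
Op 4: conn=10 S1=32 S2=16 S3=7 blocked=[]
Op 5: conn=-10 S1=32 S2=16 S3=-13 blocked=[1, 2, 3]
Op 6: conn=-15 S1=32 S2=16 S3=-18 blocked=[1, 2, 3]
Op 7: conn=-15 S1=32 S2=27 S3=-18 blocked=[1, 2, 3]
Op 8: conn=-29 S1=32 S2=27 S3=-32 blocked=[1, 2, 3]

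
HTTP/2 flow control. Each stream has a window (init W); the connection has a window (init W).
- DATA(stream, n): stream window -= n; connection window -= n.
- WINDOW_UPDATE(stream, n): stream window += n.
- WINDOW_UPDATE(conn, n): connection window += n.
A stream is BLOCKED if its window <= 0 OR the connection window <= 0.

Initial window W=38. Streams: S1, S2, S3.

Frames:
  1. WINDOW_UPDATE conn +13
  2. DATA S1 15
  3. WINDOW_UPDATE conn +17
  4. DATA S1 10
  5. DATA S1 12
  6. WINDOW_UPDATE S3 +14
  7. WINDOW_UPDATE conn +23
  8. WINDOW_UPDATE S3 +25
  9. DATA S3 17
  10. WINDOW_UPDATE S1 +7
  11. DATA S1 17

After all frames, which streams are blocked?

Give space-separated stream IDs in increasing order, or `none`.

Answer: S1

Derivation:
Op 1: conn=51 S1=38 S2=38 S3=38 blocked=[]
Op 2: conn=36 S1=23 S2=38 S3=38 blocked=[]
Op 3: conn=53 S1=23 S2=38 S3=38 blocked=[]
Op 4: conn=43 S1=13 S2=38 S3=38 blocked=[]
Op 5: conn=31 S1=1 S2=38 S3=38 blocked=[]
Op 6: conn=31 S1=1 S2=38 S3=52 blocked=[]
Op 7: conn=54 S1=1 S2=38 S3=52 blocked=[]
Op 8: conn=54 S1=1 S2=38 S3=77 blocked=[]
Op 9: conn=37 S1=1 S2=38 S3=60 blocked=[]
Op 10: conn=37 S1=8 S2=38 S3=60 blocked=[]
Op 11: conn=20 S1=-9 S2=38 S3=60 blocked=[1]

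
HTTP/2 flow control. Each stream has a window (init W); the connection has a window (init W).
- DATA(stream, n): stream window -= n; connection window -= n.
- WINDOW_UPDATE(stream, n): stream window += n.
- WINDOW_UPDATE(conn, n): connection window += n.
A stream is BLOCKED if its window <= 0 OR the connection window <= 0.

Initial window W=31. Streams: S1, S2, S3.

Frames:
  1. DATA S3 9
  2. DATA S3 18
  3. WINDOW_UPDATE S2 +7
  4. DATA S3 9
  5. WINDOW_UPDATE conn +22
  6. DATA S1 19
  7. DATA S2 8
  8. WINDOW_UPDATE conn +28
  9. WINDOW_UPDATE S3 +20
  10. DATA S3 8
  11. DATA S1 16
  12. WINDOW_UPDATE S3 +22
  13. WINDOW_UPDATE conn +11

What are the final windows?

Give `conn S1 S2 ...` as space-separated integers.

Answer: 5 -4 30 29

Derivation:
Op 1: conn=22 S1=31 S2=31 S3=22 blocked=[]
Op 2: conn=4 S1=31 S2=31 S3=4 blocked=[]
Op 3: conn=4 S1=31 S2=38 S3=4 blocked=[]
Op 4: conn=-5 S1=31 S2=38 S3=-5 blocked=[1, 2, 3]
Op 5: conn=17 S1=31 S2=38 S3=-5 blocked=[3]
Op 6: conn=-2 S1=12 S2=38 S3=-5 blocked=[1, 2, 3]
Op 7: conn=-10 S1=12 S2=30 S3=-5 blocked=[1, 2, 3]
Op 8: conn=18 S1=12 S2=30 S3=-5 blocked=[3]
Op 9: conn=18 S1=12 S2=30 S3=15 blocked=[]
Op 10: conn=10 S1=12 S2=30 S3=7 blocked=[]
Op 11: conn=-6 S1=-4 S2=30 S3=7 blocked=[1, 2, 3]
Op 12: conn=-6 S1=-4 S2=30 S3=29 blocked=[1, 2, 3]
Op 13: conn=5 S1=-4 S2=30 S3=29 blocked=[1]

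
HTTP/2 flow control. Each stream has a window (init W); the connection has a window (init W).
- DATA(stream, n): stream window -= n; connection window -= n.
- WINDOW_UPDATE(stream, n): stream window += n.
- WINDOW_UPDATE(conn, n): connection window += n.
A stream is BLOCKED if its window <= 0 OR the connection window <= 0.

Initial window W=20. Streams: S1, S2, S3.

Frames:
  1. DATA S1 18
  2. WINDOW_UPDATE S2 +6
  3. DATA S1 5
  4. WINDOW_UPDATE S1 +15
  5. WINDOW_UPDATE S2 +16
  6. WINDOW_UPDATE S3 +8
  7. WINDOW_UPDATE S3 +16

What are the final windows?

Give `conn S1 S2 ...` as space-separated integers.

Op 1: conn=2 S1=2 S2=20 S3=20 blocked=[]
Op 2: conn=2 S1=2 S2=26 S3=20 blocked=[]
Op 3: conn=-3 S1=-3 S2=26 S3=20 blocked=[1, 2, 3]
Op 4: conn=-3 S1=12 S2=26 S3=20 blocked=[1, 2, 3]
Op 5: conn=-3 S1=12 S2=42 S3=20 blocked=[1, 2, 3]
Op 6: conn=-3 S1=12 S2=42 S3=28 blocked=[1, 2, 3]
Op 7: conn=-3 S1=12 S2=42 S3=44 blocked=[1, 2, 3]

Answer: -3 12 42 44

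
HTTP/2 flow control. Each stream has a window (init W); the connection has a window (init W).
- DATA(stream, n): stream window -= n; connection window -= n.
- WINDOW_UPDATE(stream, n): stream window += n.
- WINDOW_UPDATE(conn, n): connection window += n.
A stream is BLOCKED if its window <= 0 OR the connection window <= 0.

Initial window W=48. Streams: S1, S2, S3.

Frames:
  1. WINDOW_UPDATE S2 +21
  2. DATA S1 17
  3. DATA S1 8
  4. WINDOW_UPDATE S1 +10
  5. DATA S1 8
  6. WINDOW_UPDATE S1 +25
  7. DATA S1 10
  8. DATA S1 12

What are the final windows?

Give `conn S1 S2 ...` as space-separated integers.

Op 1: conn=48 S1=48 S2=69 S3=48 blocked=[]
Op 2: conn=31 S1=31 S2=69 S3=48 blocked=[]
Op 3: conn=23 S1=23 S2=69 S3=48 blocked=[]
Op 4: conn=23 S1=33 S2=69 S3=48 blocked=[]
Op 5: conn=15 S1=25 S2=69 S3=48 blocked=[]
Op 6: conn=15 S1=50 S2=69 S3=48 blocked=[]
Op 7: conn=5 S1=40 S2=69 S3=48 blocked=[]
Op 8: conn=-7 S1=28 S2=69 S3=48 blocked=[1, 2, 3]

Answer: -7 28 69 48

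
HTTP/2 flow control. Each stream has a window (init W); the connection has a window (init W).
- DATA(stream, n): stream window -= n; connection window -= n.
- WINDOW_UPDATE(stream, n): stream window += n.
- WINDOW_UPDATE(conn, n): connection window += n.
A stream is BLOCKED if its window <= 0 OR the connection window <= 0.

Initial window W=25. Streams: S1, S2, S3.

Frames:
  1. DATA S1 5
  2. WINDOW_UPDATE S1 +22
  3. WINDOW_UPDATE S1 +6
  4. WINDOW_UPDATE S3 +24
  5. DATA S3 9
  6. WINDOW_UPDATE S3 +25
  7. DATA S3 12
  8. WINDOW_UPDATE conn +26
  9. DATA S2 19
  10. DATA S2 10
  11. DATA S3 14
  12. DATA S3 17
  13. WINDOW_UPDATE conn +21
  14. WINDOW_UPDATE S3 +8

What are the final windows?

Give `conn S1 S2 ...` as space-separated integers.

Op 1: conn=20 S1=20 S2=25 S3=25 blocked=[]
Op 2: conn=20 S1=42 S2=25 S3=25 blocked=[]
Op 3: conn=20 S1=48 S2=25 S3=25 blocked=[]
Op 4: conn=20 S1=48 S2=25 S3=49 blocked=[]
Op 5: conn=11 S1=48 S2=25 S3=40 blocked=[]
Op 6: conn=11 S1=48 S2=25 S3=65 blocked=[]
Op 7: conn=-1 S1=48 S2=25 S3=53 blocked=[1, 2, 3]
Op 8: conn=25 S1=48 S2=25 S3=53 blocked=[]
Op 9: conn=6 S1=48 S2=6 S3=53 blocked=[]
Op 10: conn=-4 S1=48 S2=-4 S3=53 blocked=[1, 2, 3]
Op 11: conn=-18 S1=48 S2=-4 S3=39 blocked=[1, 2, 3]
Op 12: conn=-35 S1=48 S2=-4 S3=22 blocked=[1, 2, 3]
Op 13: conn=-14 S1=48 S2=-4 S3=22 blocked=[1, 2, 3]
Op 14: conn=-14 S1=48 S2=-4 S3=30 blocked=[1, 2, 3]

Answer: -14 48 -4 30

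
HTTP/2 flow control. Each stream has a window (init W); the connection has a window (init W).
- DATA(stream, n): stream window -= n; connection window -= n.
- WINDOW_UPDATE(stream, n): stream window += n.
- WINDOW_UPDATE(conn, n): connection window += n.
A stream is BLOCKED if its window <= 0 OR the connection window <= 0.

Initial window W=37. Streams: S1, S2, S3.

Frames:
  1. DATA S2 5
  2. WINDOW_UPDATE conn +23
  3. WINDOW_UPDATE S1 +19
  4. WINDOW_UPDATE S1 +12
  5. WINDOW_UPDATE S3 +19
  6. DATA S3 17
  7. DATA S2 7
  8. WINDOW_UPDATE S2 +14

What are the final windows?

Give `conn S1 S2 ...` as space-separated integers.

Op 1: conn=32 S1=37 S2=32 S3=37 blocked=[]
Op 2: conn=55 S1=37 S2=32 S3=37 blocked=[]
Op 3: conn=55 S1=56 S2=32 S3=37 blocked=[]
Op 4: conn=55 S1=68 S2=32 S3=37 blocked=[]
Op 5: conn=55 S1=68 S2=32 S3=56 blocked=[]
Op 6: conn=38 S1=68 S2=32 S3=39 blocked=[]
Op 7: conn=31 S1=68 S2=25 S3=39 blocked=[]
Op 8: conn=31 S1=68 S2=39 S3=39 blocked=[]

Answer: 31 68 39 39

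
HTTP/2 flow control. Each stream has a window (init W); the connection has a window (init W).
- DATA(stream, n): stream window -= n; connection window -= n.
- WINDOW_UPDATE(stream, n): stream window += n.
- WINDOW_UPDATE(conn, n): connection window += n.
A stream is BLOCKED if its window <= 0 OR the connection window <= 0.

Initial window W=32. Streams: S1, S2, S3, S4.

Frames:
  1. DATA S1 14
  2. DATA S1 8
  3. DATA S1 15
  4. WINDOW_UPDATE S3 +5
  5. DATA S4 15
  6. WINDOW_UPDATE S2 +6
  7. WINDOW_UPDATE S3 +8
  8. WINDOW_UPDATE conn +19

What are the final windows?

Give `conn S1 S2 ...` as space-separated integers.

Op 1: conn=18 S1=18 S2=32 S3=32 S4=32 blocked=[]
Op 2: conn=10 S1=10 S2=32 S3=32 S4=32 blocked=[]
Op 3: conn=-5 S1=-5 S2=32 S3=32 S4=32 blocked=[1, 2, 3, 4]
Op 4: conn=-5 S1=-5 S2=32 S3=37 S4=32 blocked=[1, 2, 3, 4]
Op 5: conn=-20 S1=-5 S2=32 S3=37 S4=17 blocked=[1, 2, 3, 4]
Op 6: conn=-20 S1=-5 S2=38 S3=37 S4=17 blocked=[1, 2, 3, 4]
Op 7: conn=-20 S1=-5 S2=38 S3=45 S4=17 blocked=[1, 2, 3, 4]
Op 8: conn=-1 S1=-5 S2=38 S3=45 S4=17 blocked=[1, 2, 3, 4]

Answer: -1 -5 38 45 17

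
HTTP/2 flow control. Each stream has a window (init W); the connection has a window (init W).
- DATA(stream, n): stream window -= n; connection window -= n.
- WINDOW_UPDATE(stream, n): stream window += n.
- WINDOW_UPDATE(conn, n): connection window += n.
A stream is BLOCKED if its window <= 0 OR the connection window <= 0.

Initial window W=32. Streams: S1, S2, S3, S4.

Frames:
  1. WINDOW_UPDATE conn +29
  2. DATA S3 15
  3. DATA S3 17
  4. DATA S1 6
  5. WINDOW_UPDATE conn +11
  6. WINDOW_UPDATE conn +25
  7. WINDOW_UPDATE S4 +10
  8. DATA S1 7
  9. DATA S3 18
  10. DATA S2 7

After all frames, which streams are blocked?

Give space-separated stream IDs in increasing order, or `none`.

Answer: S3

Derivation:
Op 1: conn=61 S1=32 S2=32 S3=32 S4=32 blocked=[]
Op 2: conn=46 S1=32 S2=32 S3=17 S4=32 blocked=[]
Op 3: conn=29 S1=32 S2=32 S3=0 S4=32 blocked=[3]
Op 4: conn=23 S1=26 S2=32 S3=0 S4=32 blocked=[3]
Op 5: conn=34 S1=26 S2=32 S3=0 S4=32 blocked=[3]
Op 6: conn=59 S1=26 S2=32 S3=0 S4=32 blocked=[3]
Op 7: conn=59 S1=26 S2=32 S3=0 S4=42 blocked=[3]
Op 8: conn=52 S1=19 S2=32 S3=0 S4=42 blocked=[3]
Op 9: conn=34 S1=19 S2=32 S3=-18 S4=42 blocked=[3]
Op 10: conn=27 S1=19 S2=25 S3=-18 S4=42 blocked=[3]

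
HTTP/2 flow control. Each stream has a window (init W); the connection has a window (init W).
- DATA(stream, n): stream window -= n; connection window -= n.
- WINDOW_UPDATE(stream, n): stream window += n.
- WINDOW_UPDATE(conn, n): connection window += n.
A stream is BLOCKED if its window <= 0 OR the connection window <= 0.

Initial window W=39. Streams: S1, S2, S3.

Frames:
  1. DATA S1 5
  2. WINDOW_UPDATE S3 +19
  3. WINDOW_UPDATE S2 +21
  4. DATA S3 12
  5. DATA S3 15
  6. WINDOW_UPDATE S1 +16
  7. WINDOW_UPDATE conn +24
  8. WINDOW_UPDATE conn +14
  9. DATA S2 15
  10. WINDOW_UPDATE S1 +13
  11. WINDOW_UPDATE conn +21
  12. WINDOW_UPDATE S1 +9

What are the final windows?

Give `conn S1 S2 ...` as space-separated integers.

Op 1: conn=34 S1=34 S2=39 S3=39 blocked=[]
Op 2: conn=34 S1=34 S2=39 S3=58 blocked=[]
Op 3: conn=34 S1=34 S2=60 S3=58 blocked=[]
Op 4: conn=22 S1=34 S2=60 S3=46 blocked=[]
Op 5: conn=7 S1=34 S2=60 S3=31 blocked=[]
Op 6: conn=7 S1=50 S2=60 S3=31 blocked=[]
Op 7: conn=31 S1=50 S2=60 S3=31 blocked=[]
Op 8: conn=45 S1=50 S2=60 S3=31 blocked=[]
Op 9: conn=30 S1=50 S2=45 S3=31 blocked=[]
Op 10: conn=30 S1=63 S2=45 S3=31 blocked=[]
Op 11: conn=51 S1=63 S2=45 S3=31 blocked=[]
Op 12: conn=51 S1=72 S2=45 S3=31 blocked=[]

Answer: 51 72 45 31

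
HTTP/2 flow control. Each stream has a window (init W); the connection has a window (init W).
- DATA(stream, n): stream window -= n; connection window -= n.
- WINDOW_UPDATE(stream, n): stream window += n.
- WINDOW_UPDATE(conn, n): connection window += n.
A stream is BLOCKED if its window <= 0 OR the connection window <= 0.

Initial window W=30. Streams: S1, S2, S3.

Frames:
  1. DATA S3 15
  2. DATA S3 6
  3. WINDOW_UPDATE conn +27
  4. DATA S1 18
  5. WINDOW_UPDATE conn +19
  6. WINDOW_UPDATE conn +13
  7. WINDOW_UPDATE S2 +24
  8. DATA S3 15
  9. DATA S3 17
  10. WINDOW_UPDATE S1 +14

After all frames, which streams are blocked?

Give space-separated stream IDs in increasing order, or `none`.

Op 1: conn=15 S1=30 S2=30 S3=15 blocked=[]
Op 2: conn=9 S1=30 S2=30 S3=9 blocked=[]
Op 3: conn=36 S1=30 S2=30 S3=9 blocked=[]
Op 4: conn=18 S1=12 S2=30 S3=9 blocked=[]
Op 5: conn=37 S1=12 S2=30 S3=9 blocked=[]
Op 6: conn=50 S1=12 S2=30 S3=9 blocked=[]
Op 7: conn=50 S1=12 S2=54 S3=9 blocked=[]
Op 8: conn=35 S1=12 S2=54 S3=-6 blocked=[3]
Op 9: conn=18 S1=12 S2=54 S3=-23 blocked=[3]
Op 10: conn=18 S1=26 S2=54 S3=-23 blocked=[3]

Answer: S3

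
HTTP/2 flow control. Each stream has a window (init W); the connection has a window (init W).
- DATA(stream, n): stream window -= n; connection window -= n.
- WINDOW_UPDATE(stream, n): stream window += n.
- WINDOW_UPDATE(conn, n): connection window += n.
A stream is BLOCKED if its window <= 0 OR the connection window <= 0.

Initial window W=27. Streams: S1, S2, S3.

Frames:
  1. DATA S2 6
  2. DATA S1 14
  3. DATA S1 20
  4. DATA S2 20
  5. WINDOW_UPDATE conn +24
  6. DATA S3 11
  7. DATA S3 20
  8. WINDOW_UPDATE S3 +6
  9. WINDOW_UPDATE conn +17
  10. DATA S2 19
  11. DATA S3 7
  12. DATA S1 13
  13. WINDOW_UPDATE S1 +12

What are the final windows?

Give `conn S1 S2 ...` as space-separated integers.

Answer: -62 -8 -18 -5

Derivation:
Op 1: conn=21 S1=27 S2=21 S3=27 blocked=[]
Op 2: conn=7 S1=13 S2=21 S3=27 blocked=[]
Op 3: conn=-13 S1=-7 S2=21 S3=27 blocked=[1, 2, 3]
Op 4: conn=-33 S1=-7 S2=1 S3=27 blocked=[1, 2, 3]
Op 5: conn=-9 S1=-7 S2=1 S3=27 blocked=[1, 2, 3]
Op 6: conn=-20 S1=-7 S2=1 S3=16 blocked=[1, 2, 3]
Op 7: conn=-40 S1=-7 S2=1 S3=-4 blocked=[1, 2, 3]
Op 8: conn=-40 S1=-7 S2=1 S3=2 blocked=[1, 2, 3]
Op 9: conn=-23 S1=-7 S2=1 S3=2 blocked=[1, 2, 3]
Op 10: conn=-42 S1=-7 S2=-18 S3=2 blocked=[1, 2, 3]
Op 11: conn=-49 S1=-7 S2=-18 S3=-5 blocked=[1, 2, 3]
Op 12: conn=-62 S1=-20 S2=-18 S3=-5 blocked=[1, 2, 3]
Op 13: conn=-62 S1=-8 S2=-18 S3=-5 blocked=[1, 2, 3]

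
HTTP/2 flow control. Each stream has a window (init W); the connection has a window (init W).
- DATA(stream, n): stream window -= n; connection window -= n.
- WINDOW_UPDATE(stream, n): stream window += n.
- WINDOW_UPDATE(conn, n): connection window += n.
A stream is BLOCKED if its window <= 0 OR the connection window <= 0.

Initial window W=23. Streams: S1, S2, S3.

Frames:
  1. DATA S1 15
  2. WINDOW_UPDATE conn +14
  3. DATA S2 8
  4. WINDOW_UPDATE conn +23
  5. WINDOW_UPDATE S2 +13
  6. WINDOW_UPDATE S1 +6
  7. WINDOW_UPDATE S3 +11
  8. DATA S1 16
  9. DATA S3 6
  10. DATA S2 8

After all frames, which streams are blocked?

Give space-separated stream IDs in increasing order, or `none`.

Answer: S1

Derivation:
Op 1: conn=8 S1=8 S2=23 S3=23 blocked=[]
Op 2: conn=22 S1=8 S2=23 S3=23 blocked=[]
Op 3: conn=14 S1=8 S2=15 S3=23 blocked=[]
Op 4: conn=37 S1=8 S2=15 S3=23 blocked=[]
Op 5: conn=37 S1=8 S2=28 S3=23 blocked=[]
Op 6: conn=37 S1=14 S2=28 S3=23 blocked=[]
Op 7: conn=37 S1=14 S2=28 S3=34 blocked=[]
Op 8: conn=21 S1=-2 S2=28 S3=34 blocked=[1]
Op 9: conn=15 S1=-2 S2=28 S3=28 blocked=[1]
Op 10: conn=7 S1=-2 S2=20 S3=28 blocked=[1]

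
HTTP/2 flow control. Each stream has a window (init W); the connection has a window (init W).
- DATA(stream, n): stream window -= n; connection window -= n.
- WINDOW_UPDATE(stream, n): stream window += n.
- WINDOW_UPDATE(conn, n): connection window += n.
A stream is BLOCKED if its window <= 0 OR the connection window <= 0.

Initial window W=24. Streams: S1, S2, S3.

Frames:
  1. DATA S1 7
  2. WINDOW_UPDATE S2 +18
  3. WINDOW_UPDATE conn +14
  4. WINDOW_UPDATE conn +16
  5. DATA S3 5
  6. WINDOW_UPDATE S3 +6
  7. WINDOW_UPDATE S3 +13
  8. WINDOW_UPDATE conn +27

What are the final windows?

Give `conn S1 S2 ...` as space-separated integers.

Answer: 69 17 42 38

Derivation:
Op 1: conn=17 S1=17 S2=24 S3=24 blocked=[]
Op 2: conn=17 S1=17 S2=42 S3=24 blocked=[]
Op 3: conn=31 S1=17 S2=42 S3=24 blocked=[]
Op 4: conn=47 S1=17 S2=42 S3=24 blocked=[]
Op 5: conn=42 S1=17 S2=42 S3=19 blocked=[]
Op 6: conn=42 S1=17 S2=42 S3=25 blocked=[]
Op 7: conn=42 S1=17 S2=42 S3=38 blocked=[]
Op 8: conn=69 S1=17 S2=42 S3=38 blocked=[]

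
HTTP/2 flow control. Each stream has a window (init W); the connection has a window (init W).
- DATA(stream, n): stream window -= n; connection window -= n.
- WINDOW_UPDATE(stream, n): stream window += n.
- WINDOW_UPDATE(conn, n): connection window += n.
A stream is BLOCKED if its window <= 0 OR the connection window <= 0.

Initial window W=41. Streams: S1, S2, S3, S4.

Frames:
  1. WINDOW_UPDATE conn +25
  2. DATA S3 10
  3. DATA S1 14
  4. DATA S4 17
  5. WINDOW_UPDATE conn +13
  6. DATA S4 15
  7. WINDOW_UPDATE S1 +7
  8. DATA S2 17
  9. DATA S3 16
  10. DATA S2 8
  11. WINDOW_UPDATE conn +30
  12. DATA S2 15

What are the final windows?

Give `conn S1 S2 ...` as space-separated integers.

Answer: -3 34 1 15 9

Derivation:
Op 1: conn=66 S1=41 S2=41 S3=41 S4=41 blocked=[]
Op 2: conn=56 S1=41 S2=41 S3=31 S4=41 blocked=[]
Op 3: conn=42 S1=27 S2=41 S3=31 S4=41 blocked=[]
Op 4: conn=25 S1=27 S2=41 S3=31 S4=24 blocked=[]
Op 5: conn=38 S1=27 S2=41 S3=31 S4=24 blocked=[]
Op 6: conn=23 S1=27 S2=41 S3=31 S4=9 blocked=[]
Op 7: conn=23 S1=34 S2=41 S3=31 S4=9 blocked=[]
Op 8: conn=6 S1=34 S2=24 S3=31 S4=9 blocked=[]
Op 9: conn=-10 S1=34 S2=24 S3=15 S4=9 blocked=[1, 2, 3, 4]
Op 10: conn=-18 S1=34 S2=16 S3=15 S4=9 blocked=[1, 2, 3, 4]
Op 11: conn=12 S1=34 S2=16 S3=15 S4=9 blocked=[]
Op 12: conn=-3 S1=34 S2=1 S3=15 S4=9 blocked=[1, 2, 3, 4]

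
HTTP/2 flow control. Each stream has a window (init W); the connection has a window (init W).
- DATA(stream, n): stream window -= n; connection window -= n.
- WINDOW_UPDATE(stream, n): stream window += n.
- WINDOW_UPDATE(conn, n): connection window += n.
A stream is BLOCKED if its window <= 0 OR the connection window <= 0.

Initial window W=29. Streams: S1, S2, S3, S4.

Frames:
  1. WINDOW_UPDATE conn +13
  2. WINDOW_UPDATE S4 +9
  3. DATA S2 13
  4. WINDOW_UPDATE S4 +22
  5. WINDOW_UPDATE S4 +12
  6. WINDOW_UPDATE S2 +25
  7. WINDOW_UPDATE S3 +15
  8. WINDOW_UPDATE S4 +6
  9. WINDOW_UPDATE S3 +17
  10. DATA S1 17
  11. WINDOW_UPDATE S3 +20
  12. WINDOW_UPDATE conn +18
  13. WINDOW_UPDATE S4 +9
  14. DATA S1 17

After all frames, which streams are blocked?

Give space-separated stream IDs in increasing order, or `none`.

Op 1: conn=42 S1=29 S2=29 S3=29 S4=29 blocked=[]
Op 2: conn=42 S1=29 S2=29 S3=29 S4=38 blocked=[]
Op 3: conn=29 S1=29 S2=16 S3=29 S4=38 blocked=[]
Op 4: conn=29 S1=29 S2=16 S3=29 S4=60 blocked=[]
Op 5: conn=29 S1=29 S2=16 S3=29 S4=72 blocked=[]
Op 6: conn=29 S1=29 S2=41 S3=29 S4=72 blocked=[]
Op 7: conn=29 S1=29 S2=41 S3=44 S4=72 blocked=[]
Op 8: conn=29 S1=29 S2=41 S3=44 S4=78 blocked=[]
Op 9: conn=29 S1=29 S2=41 S3=61 S4=78 blocked=[]
Op 10: conn=12 S1=12 S2=41 S3=61 S4=78 blocked=[]
Op 11: conn=12 S1=12 S2=41 S3=81 S4=78 blocked=[]
Op 12: conn=30 S1=12 S2=41 S3=81 S4=78 blocked=[]
Op 13: conn=30 S1=12 S2=41 S3=81 S4=87 blocked=[]
Op 14: conn=13 S1=-5 S2=41 S3=81 S4=87 blocked=[1]

Answer: S1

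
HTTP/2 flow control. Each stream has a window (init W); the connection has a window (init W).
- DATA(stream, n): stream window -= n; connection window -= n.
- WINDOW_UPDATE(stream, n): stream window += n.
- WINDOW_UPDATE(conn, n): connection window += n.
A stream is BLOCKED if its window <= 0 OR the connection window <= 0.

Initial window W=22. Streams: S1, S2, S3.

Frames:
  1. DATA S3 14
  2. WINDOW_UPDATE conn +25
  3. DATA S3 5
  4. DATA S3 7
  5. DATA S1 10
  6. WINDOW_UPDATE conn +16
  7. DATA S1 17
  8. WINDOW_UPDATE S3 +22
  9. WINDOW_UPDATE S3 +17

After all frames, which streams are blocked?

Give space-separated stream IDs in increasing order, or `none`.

Op 1: conn=8 S1=22 S2=22 S3=8 blocked=[]
Op 2: conn=33 S1=22 S2=22 S3=8 blocked=[]
Op 3: conn=28 S1=22 S2=22 S3=3 blocked=[]
Op 4: conn=21 S1=22 S2=22 S3=-4 blocked=[3]
Op 5: conn=11 S1=12 S2=22 S3=-4 blocked=[3]
Op 6: conn=27 S1=12 S2=22 S3=-4 blocked=[3]
Op 7: conn=10 S1=-5 S2=22 S3=-4 blocked=[1, 3]
Op 8: conn=10 S1=-5 S2=22 S3=18 blocked=[1]
Op 9: conn=10 S1=-5 S2=22 S3=35 blocked=[1]

Answer: S1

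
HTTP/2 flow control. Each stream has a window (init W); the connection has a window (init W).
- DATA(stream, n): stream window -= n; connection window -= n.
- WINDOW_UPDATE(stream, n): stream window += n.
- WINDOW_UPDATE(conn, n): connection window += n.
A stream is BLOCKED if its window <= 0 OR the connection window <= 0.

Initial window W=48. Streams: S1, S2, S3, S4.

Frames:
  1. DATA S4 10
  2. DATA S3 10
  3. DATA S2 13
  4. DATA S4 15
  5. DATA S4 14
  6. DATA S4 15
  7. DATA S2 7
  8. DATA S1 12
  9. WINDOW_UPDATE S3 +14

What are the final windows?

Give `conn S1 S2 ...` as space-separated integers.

Answer: -48 36 28 52 -6

Derivation:
Op 1: conn=38 S1=48 S2=48 S3=48 S4=38 blocked=[]
Op 2: conn=28 S1=48 S2=48 S3=38 S4=38 blocked=[]
Op 3: conn=15 S1=48 S2=35 S3=38 S4=38 blocked=[]
Op 4: conn=0 S1=48 S2=35 S3=38 S4=23 blocked=[1, 2, 3, 4]
Op 5: conn=-14 S1=48 S2=35 S3=38 S4=9 blocked=[1, 2, 3, 4]
Op 6: conn=-29 S1=48 S2=35 S3=38 S4=-6 blocked=[1, 2, 3, 4]
Op 7: conn=-36 S1=48 S2=28 S3=38 S4=-6 blocked=[1, 2, 3, 4]
Op 8: conn=-48 S1=36 S2=28 S3=38 S4=-6 blocked=[1, 2, 3, 4]
Op 9: conn=-48 S1=36 S2=28 S3=52 S4=-6 blocked=[1, 2, 3, 4]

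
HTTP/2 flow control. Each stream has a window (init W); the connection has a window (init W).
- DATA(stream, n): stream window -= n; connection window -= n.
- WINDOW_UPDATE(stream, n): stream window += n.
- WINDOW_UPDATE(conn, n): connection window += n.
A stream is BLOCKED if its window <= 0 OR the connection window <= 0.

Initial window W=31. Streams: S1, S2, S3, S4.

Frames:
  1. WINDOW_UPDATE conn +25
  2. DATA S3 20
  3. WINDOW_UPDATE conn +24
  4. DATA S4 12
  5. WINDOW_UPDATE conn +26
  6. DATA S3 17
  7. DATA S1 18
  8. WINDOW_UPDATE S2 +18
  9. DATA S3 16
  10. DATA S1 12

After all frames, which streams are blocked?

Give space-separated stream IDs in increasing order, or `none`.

Op 1: conn=56 S1=31 S2=31 S3=31 S4=31 blocked=[]
Op 2: conn=36 S1=31 S2=31 S3=11 S4=31 blocked=[]
Op 3: conn=60 S1=31 S2=31 S3=11 S4=31 blocked=[]
Op 4: conn=48 S1=31 S2=31 S3=11 S4=19 blocked=[]
Op 5: conn=74 S1=31 S2=31 S3=11 S4=19 blocked=[]
Op 6: conn=57 S1=31 S2=31 S3=-6 S4=19 blocked=[3]
Op 7: conn=39 S1=13 S2=31 S3=-6 S4=19 blocked=[3]
Op 8: conn=39 S1=13 S2=49 S3=-6 S4=19 blocked=[3]
Op 9: conn=23 S1=13 S2=49 S3=-22 S4=19 blocked=[3]
Op 10: conn=11 S1=1 S2=49 S3=-22 S4=19 blocked=[3]

Answer: S3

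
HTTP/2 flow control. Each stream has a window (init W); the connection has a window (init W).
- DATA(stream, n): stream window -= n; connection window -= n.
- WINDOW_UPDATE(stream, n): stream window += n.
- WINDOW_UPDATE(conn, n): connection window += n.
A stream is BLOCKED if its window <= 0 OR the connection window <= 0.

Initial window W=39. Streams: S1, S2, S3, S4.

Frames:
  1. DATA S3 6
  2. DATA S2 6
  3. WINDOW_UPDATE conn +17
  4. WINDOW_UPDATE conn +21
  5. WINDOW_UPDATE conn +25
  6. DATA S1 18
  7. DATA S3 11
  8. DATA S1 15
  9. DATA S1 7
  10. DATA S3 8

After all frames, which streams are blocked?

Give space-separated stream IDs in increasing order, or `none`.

Op 1: conn=33 S1=39 S2=39 S3=33 S4=39 blocked=[]
Op 2: conn=27 S1=39 S2=33 S3=33 S4=39 blocked=[]
Op 3: conn=44 S1=39 S2=33 S3=33 S4=39 blocked=[]
Op 4: conn=65 S1=39 S2=33 S3=33 S4=39 blocked=[]
Op 5: conn=90 S1=39 S2=33 S3=33 S4=39 blocked=[]
Op 6: conn=72 S1=21 S2=33 S3=33 S4=39 blocked=[]
Op 7: conn=61 S1=21 S2=33 S3=22 S4=39 blocked=[]
Op 8: conn=46 S1=6 S2=33 S3=22 S4=39 blocked=[]
Op 9: conn=39 S1=-1 S2=33 S3=22 S4=39 blocked=[1]
Op 10: conn=31 S1=-1 S2=33 S3=14 S4=39 blocked=[1]

Answer: S1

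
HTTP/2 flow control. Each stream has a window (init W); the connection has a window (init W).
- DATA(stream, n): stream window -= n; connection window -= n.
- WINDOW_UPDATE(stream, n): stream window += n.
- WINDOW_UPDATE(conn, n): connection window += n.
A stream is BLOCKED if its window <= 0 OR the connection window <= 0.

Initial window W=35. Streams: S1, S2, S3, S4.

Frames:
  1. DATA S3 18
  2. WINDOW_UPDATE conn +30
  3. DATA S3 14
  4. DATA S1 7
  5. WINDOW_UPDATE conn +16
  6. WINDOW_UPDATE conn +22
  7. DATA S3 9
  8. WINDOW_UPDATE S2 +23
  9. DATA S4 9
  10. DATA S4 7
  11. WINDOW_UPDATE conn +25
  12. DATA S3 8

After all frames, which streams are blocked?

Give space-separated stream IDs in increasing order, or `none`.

Op 1: conn=17 S1=35 S2=35 S3=17 S4=35 blocked=[]
Op 2: conn=47 S1=35 S2=35 S3=17 S4=35 blocked=[]
Op 3: conn=33 S1=35 S2=35 S3=3 S4=35 blocked=[]
Op 4: conn=26 S1=28 S2=35 S3=3 S4=35 blocked=[]
Op 5: conn=42 S1=28 S2=35 S3=3 S4=35 blocked=[]
Op 6: conn=64 S1=28 S2=35 S3=3 S4=35 blocked=[]
Op 7: conn=55 S1=28 S2=35 S3=-6 S4=35 blocked=[3]
Op 8: conn=55 S1=28 S2=58 S3=-6 S4=35 blocked=[3]
Op 9: conn=46 S1=28 S2=58 S3=-6 S4=26 blocked=[3]
Op 10: conn=39 S1=28 S2=58 S3=-6 S4=19 blocked=[3]
Op 11: conn=64 S1=28 S2=58 S3=-6 S4=19 blocked=[3]
Op 12: conn=56 S1=28 S2=58 S3=-14 S4=19 blocked=[3]

Answer: S3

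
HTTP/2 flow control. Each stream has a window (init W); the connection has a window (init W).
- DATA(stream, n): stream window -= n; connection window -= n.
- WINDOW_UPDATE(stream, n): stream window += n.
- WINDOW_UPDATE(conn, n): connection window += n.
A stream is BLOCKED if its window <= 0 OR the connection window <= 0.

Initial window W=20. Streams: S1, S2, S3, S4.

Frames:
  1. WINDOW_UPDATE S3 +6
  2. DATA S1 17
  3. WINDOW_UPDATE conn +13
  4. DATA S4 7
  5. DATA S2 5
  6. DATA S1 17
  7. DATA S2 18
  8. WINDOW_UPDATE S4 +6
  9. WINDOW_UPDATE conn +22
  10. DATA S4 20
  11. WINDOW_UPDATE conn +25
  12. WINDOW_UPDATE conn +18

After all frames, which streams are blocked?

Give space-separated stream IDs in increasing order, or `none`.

Op 1: conn=20 S1=20 S2=20 S3=26 S4=20 blocked=[]
Op 2: conn=3 S1=3 S2=20 S3=26 S4=20 blocked=[]
Op 3: conn=16 S1=3 S2=20 S3=26 S4=20 blocked=[]
Op 4: conn=9 S1=3 S2=20 S3=26 S4=13 blocked=[]
Op 5: conn=4 S1=3 S2=15 S3=26 S4=13 blocked=[]
Op 6: conn=-13 S1=-14 S2=15 S3=26 S4=13 blocked=[1, 2, 3, 4]
Op 7: conn=-31 S1=-14 S2=-3 S3=26 S4=13 blocked=[1, 2, 3, 4]
Op 8: conn=-31 S1=-14 S2=-3 S3=26 S4=19 blocked=[1, 2, 3, 4]
Op 9: conn=-9 S1=-14 S2=-3 S3=26 S4=19 blocked=[1, 2, 3, 4]
Op 10: conn=-29 S1=-14 S2=-3 S3=26 S4=-1 blocked=[1, 2, 3, 4]
Op 11: conn=-4 S1=-14 S2=-3 S3=26 S4=-1 blocked=[1, 2, 3, 4]
Op 12: conn=14 S1=-14 S2=-3 S3=26 S4=-1 blocked=[1, 2, 4]

Answer: S1 S2 S4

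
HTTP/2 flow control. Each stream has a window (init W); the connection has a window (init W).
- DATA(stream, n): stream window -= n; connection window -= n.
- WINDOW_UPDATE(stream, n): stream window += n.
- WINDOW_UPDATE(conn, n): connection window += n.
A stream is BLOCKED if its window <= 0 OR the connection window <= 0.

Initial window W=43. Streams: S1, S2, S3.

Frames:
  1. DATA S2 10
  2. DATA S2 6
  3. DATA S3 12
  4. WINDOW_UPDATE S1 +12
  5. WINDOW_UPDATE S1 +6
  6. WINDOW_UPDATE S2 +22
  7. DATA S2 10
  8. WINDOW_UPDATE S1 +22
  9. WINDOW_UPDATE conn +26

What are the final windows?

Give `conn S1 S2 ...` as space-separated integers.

Op 1: conn=33 S1=43 S2=33 S3=43 blocked=[]
Op 2: conn=27 S1=43 S2=27 S3=43 blocked=[]
Op 3: conn=15 S1=43 S2=27 S3=31 blocked=[]
Op 4: conn=15 S1=55 S2=27 S3=31 blocked=[]
Op 5: conn=15 S1=61 S2=27 S3=31 blocked=[]
Op 6: conn=15 S1=61 S2=49 S3=31 blocked=[]
Op 7: conn=5 S1=61 S2=39 S3=31 blocked=[]
Op 8: conn=5 S1=83 S2=39 S3=31 blocked=[]
Op 9: conn=31 S1=83 S2=39 S3=31 blocked=[]

Answer: 31 83 39 31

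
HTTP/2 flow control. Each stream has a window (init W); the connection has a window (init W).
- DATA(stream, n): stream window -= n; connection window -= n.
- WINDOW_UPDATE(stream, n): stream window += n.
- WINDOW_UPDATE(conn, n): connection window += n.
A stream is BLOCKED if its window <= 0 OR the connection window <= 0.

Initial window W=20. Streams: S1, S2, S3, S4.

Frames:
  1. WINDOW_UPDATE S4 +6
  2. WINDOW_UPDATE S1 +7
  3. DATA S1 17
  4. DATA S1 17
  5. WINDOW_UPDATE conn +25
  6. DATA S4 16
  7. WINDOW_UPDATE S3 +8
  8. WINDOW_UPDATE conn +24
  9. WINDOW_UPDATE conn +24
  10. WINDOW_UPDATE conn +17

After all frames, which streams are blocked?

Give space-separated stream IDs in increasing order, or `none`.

Op 1: conn=20 S1=20 S2=20 S3=20 S4=26 blocked=[]
Op 2: conn=20 S1=27 S2=20 S3=20 S4=26 blocked=[]
Op 3: conn=3 S1=10 S2=20 S3=20 S4=26 blocked=[]
Op 4: conn=-14 S1=-7 S2=20 S3=20 S4=26 blocked=[1, 2, 3, 4]
Op 5: conn=11 S1=-7 S2=20 S3=20 S4=26 blocked=[1]
Op 6: conn=-5 S1=-7 S2=20 S3=20 S4=10 blocked=[1, 2, 3, 4]
Op 7: conn=-5 S1=-7 S2=20 S3=28 S4=10 blocked=[1, 2, 3, 4]
Op 8: conn=19 S1=-7 S2=20 S3=28 S4=10 blocked=[1]
Op 9: conn=43 S1=-7 S2=20 S3=28 S4=10 blocked=[1]
Op 10: conn=60 S1=-7 S2=20 S3=28 S4=10 blocked=[1]

Answer: S1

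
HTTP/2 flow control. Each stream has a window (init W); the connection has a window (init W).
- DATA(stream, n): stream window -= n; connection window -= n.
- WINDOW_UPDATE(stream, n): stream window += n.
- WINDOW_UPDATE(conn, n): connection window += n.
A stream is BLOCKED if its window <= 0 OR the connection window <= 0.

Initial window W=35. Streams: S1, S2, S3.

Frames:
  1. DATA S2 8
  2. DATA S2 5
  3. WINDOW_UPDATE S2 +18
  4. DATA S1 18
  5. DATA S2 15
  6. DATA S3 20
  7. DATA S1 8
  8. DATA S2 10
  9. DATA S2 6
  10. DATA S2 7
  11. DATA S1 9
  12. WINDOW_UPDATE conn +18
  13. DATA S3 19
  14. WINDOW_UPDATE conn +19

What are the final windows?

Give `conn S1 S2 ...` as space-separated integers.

Answer: -53 0 2 -4

Derivation:
Op 1: conn=27 S1=35 S2=27 S3=35 blocked=[]
Op 2: conn=22 S1=35 S2=22 S3=35 blocked=[]
Op 3: conn=22 S1=35 S2=40 S3=35 blocked=[]
Op 4: conn=4 S1=17 S2=40 S3=35 blocked=[]
Op 5: conn=-11 S1=17 S2=25 S3=35 blocked=[1, 2, 3]
Op 6: conn=-31 S1=17 S2=25 S3=15 blocked=[1, 2, 3]
Op 7: conn=-39 S1=9 S2=25 S3=15 blocked=[1, 2, 3]
Op 8: conn=-49 S1=9 S2=15 S3=15 blocked=[1, 2, 3]
Op 9: conn=-55 S1=9 S2=9 S3=15 blocked=[1, 2, 3]
Op 10: conn=-62 S1=9 S2=2 S3=15 blocked=[1, 2, 3]
Op 11: conn=-71 S1=0 S2=2 S3=15 blocked=[1, 2, 3]
Op 12: conn=-53 S1=0 S2=2 S3=15 blocked=[1, 2, 3]
Op 13: conn=-72 S1=0 S2=2 S3=-4 blocked=[1, 2, 3]
Op 14: conn=-53 S1=0 S2=2 S3=-4 blocked=[1, 2, 3]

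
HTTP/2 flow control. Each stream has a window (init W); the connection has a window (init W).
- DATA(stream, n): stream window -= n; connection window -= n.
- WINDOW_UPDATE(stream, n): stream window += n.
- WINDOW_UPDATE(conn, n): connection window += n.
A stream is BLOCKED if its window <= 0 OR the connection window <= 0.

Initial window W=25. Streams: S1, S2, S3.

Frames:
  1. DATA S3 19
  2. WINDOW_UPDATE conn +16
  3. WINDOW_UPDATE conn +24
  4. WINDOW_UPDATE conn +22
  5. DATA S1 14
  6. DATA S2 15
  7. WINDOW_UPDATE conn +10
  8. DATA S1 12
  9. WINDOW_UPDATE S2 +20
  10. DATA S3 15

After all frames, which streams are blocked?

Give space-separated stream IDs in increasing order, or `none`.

Answer: S1 S3

Derivation:
Op 1: conn=6 S1=25 S2=25 S3=6 blocked=[]
Op 2: conn=22 S1=25 S2=25 S3=6 blocked=[]
Op 3: conn=46 S1=25 S2=25 S3=6 blocked=[]
Op 4: conn=68 S1=25 S2=25 S3=6 blocked=[]
Op 5: conn=54 S1=11 S2=25 S3=6 blocked=[]
Op 6: conn=39 S1=11 S2=10 S3=6 blocked=[]
Op 7: conn=49 S1=11 S2=10 S3=6 blocked=[]
Op 8: conn=37 S1=-1 S2=10 S3=6 blocked=[1]
Op 9: conn=37 S1=-1 S2=30 S3=6 blocked=[1]
Op 10: conn=22 S1=-1 S2=30 S3=-9 blocked=[1, 3]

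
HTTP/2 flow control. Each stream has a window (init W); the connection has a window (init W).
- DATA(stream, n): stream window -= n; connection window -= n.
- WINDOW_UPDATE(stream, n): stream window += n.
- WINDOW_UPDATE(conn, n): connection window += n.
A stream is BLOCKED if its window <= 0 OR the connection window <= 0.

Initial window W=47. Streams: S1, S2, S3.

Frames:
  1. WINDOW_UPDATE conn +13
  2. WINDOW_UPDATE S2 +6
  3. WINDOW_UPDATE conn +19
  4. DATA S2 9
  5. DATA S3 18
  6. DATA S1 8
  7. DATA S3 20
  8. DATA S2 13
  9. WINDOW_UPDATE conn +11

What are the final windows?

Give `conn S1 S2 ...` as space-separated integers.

Op 1: conn=60 S1=47 S2=47 S3=47 blocked=[]
Op 2: conn=60 S1=47 S2=53 S3=47 blocked=[]
Op 3: conn=79 S1=47 S2=53 S3=47 blocked=[]
Op 4: conn=70 S1=47 S2=44 S3=47 blocked=[]
Op 5: conn=52 S1=47 S2=44 S3=29 blocked=[]
Op 6: conn=44 S1=39 S2=44 S3=29 blocked=[]
Op 7: conn=24 S1=39 S2=44 S3=9 blocked=[]
Op 8: conn=11 S1=39 S2=31 S3=9 blocked=[]
Op 9: conn=22 S1=39 S2=31 S3=9 blocked=[]

Answer: 22 39 31 9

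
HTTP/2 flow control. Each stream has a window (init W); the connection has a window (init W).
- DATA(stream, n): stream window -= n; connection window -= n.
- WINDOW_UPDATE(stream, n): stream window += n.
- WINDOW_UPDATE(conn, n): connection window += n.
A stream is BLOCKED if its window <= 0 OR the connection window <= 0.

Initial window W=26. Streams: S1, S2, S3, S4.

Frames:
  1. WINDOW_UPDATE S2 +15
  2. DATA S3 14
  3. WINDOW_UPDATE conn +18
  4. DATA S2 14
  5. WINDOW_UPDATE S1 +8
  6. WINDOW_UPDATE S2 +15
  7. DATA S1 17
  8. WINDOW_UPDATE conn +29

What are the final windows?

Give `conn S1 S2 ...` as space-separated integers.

Answer: 28 17 42 12 26

Derivation:
Op 1: conn=26 S1=26 S2=41 S3=26 S4=26 blocked=[]
Op 2: conn=12 S1=26 S2=41 S3=12 S4=26 blocked=[]
Op 3: conn=30 S1=26 S2=41 S3=12 S4=26 blocked=[]
Op 4: conn=16 S1=26 S2=27 S3=12 S4=26 blocked=[]
Op 5: conn=16 S1=34 S2=27 S3=12 S4=26 blocked=[]
Op 6: conn=16 S1=34 S2=42 S3=12 S4=26 blocked=[]
Op 7: conn=-1 S1=17 S2=42 S3=12 S4=26 blocked=[1, 2, 3, 4]
Op 8: conn=28 S1=17 S2=42 S3=12 S4=26 blocked=[]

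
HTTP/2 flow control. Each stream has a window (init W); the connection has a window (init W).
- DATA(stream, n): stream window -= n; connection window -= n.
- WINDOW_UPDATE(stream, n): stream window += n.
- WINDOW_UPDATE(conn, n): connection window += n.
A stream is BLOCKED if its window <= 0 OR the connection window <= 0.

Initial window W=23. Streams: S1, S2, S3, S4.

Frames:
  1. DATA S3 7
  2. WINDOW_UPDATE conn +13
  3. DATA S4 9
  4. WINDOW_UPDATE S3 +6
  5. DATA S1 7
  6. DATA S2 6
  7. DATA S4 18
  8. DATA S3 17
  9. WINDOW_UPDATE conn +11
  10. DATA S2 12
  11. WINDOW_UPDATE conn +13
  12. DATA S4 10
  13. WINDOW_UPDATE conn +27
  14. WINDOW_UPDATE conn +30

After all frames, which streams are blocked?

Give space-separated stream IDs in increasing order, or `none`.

Answer: S4

Derivation:
Op 1: conn=16 S1=23 S2=23 S3=16 S4=23 blocked=[]
Op 2: conn=29 S1=23 S2=23 S3=16 S4=23 blocked=[]
Op 3: conn=20 S1=23 S2=23 S3=16 S4=14 blocked=[]
Op 4: conn=20 S1=23 S2=23 S3=22 S4=14 blocked=[]
Op 5: conn=13 S1=16 S2=23 S3=22 S4=14 blocked=[]
Op 6: conn=7 S1=16 S2=17 S3=22 S4=14 blocked=[]
Op 7: conn=-11 S1=16 S2=17 S3=22 S4=-4 blocked=[1, 2, 3, 4]
Op 8: conn=-28 S1=16 S2=17 S3=5 S4=-4 blocked=[1, 2, 3, 4]
Op 9: conn=-17 S1=16 S2=17 S3=5 S4=-4 blocked=[1, 2, 3, 4]
Op 10: conn=-29 S1=16 S2=5 S3=5 S4=-4 blocked=[1, 2, 3, 4]
Op 11: conn=-16 S1=16 S2=5 S3=5 S4=-4 blocked=[1, 2, 3, 4]
Op 12: conn=-26 S1=16 S2=5 S3=5 S4=-14 blocked=[1, 2, 3, 4]
Op 13: conn=1 S1=16 S2=5 S3=5 S4=-14 blocked=[4]
Op 14: conn=31 S1=16 S2=5 S3=5 S4=-14 blocked=[4]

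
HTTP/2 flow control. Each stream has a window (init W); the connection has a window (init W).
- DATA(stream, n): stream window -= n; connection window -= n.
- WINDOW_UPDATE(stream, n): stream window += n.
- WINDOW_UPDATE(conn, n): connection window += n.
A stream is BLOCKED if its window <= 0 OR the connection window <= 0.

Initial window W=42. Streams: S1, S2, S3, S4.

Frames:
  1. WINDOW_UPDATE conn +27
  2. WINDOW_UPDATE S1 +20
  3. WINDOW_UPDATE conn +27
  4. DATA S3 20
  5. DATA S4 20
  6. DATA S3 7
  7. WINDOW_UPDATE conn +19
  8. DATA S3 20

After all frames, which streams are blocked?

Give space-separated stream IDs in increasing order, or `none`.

Answer: S3

Derivation:
Op 1: conn=69 S1=42 S2=42 S3=42 S4=42 blocked=[]
Op 2: conn=69 S1=62 S2=42 S3=42 S4=42 blocked=[]
Op 3: conn=96 S1=62 S2=42 S3=42 S4=42 blocked=[]
Op 4: conn=76 S1=62 S2=42 S3=22 S4=42 blocked=[]
Op 5: conn=56 S1=62 S2=42 S3=22 S4=22 blocked=[]
Op 6: conn=49 S1=62 S2=42 S3=15 S4=22 blocked=[]
Op 7: conn=68 S1=62 S2=42 S3=15 S4=22 blocked=[]
Op 8: conn=48 S1=62 S2=42 S3=-5 S4=22 blocked=[3]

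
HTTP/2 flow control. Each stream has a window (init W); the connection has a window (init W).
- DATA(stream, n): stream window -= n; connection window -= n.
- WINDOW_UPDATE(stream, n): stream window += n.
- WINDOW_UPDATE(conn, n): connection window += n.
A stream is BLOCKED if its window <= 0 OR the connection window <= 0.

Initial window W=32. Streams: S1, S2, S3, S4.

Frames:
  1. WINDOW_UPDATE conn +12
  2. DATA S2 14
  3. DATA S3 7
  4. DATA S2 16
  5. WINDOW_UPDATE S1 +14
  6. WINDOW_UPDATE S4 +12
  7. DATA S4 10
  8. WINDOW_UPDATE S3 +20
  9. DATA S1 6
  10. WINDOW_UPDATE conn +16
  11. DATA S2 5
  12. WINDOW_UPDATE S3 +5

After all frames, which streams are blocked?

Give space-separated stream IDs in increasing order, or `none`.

Op 1: conn=44 S1=32 S2=32 S3=32 S4=32 blocked=[]
Op 2: conn=30 S1=32 S2=18 S3=32 S4=32 blocked=[]
Op 3: conn=23 S1=32 S2=18 S3=25 S4=32 blocked=[]
Op 4: conn=7 S1=32 S2=2 S3=25 S4=32 blocked=[]
Op 5: conn=7 S1=46 S2=2 S3=25 S4=32 blocked=[]
Op 6: conn=7 S1=46 S2=2 S3=25 S4=44 blocked=[]
Op 7: conn=-3 S1=46 S2=2 S3=25 S4=34 blocked=[1, 2, 3, 4]
Op 8: conn=-3 S1=46 S2=2 S3=45 S4=34 blocked=[1, 2, 3, 4]
Op 9: conn=-9 S1=40 S2=2 S3=45 S4=34 blocked=[1, 2, 3, 4]
Op 10: conn=7 S1=40 S2=2 S3=45 S4=34 blocked=[]
Op 11: conn=2 S1=40 S2=-3 S3=45 S4=34 blocked=[2]
Op 12: conn=2 S1=40 S2=-3 S3=50 S4=34 blocked=[2]

Answer: S2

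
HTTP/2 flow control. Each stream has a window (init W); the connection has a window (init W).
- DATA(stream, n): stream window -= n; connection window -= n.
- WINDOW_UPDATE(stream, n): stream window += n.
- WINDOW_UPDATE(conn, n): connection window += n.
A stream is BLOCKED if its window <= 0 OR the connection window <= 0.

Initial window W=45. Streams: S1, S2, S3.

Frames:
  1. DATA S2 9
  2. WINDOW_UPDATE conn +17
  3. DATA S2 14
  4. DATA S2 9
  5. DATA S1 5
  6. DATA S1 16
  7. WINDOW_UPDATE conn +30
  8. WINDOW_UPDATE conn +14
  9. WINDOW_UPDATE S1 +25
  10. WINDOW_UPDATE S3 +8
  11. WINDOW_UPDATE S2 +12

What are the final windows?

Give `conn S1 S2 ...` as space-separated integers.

Answer: 53 49 25 53

Derivation:
Op 1: conn=36 S1=45 S2=36 S3=45 blocked=[]
Op 2: conn=53 S1=45 S2=36 S3=45 blocked=[]
Op 3: conn=39 S1=45 S2=22 S3=45 blocked=[]
Op 4: conn=30 S1=45 S2=13 S3=45 blocked=[]
Op 5: conn=25 S1=40 S2=13 S3=45 blocked=[]
Op 6: conn=9 S1=24 S2=13 S3=45 blocked=[]
Op 7: conn=39 S1=24 S2=13 S3=45 blocked=[]
Op 8: conn=53 S1=24 S2=13 S3=45 blocked=[]
Op 9: conn=53 S1=49 S2=13 S3=45 blocked=[]
Op 10: conn=53 S1=49 S2=13 S3=53 blocked=[]
Op 11: conn=53 S1=49 S2=25 S3=53 blocked=[]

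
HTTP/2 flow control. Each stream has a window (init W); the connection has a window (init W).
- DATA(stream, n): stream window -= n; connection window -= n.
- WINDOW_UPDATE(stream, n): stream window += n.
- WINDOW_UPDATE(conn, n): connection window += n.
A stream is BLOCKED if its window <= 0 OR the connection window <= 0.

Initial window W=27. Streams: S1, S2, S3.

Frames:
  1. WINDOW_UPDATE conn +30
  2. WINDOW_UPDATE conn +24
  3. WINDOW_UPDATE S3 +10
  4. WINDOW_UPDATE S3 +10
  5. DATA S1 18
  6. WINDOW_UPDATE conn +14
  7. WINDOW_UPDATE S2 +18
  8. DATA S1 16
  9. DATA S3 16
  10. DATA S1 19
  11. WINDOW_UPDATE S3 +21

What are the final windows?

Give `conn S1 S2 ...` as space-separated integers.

Op 1: conn=57 S1=27 S2=27 S3=27 blocked=[]
Op 2: conn=81 S1=27 S2=27 S3=27 blocked=[]
Op 3: conn=81 S1=27 S2=27 S3=37 blocked=[]
Op 4: conn=81 S1=27 S2=27 S3=47 blocked=[]
Op 5: conn=63 S1=9 S2=27 S3=47 blocked=[]
Op 6: conn=77 S1=9 S2=27 S3=47 blocked=[]
Op 7: conn=77 S1=9 S2=45 S3=47 blocked=[]
Op 8: conn=61 S1=-7 S2=45 S3=47 blocked=[1]
Op 9: conn=45 S1=-7 S2=45 S3=31 blocked=[1]
Op 10: conn=26 S1=-26 S2=45 S3=31 blocked=[1]
Op 11: conn=26 S1=-26 S2=45 S3=52 blocked=[1]

Answer: 26 -26 45 52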